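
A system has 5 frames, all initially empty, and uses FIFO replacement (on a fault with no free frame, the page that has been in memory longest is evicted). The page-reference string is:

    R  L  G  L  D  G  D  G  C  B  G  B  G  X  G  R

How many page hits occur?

8

R: fault, frames (R)
L: fault, frames (R L)
G: fault, frames (R L G)
L: hit
D: fault, frames (R L G D)
G: hit
D: hit
G: hit
C: fault, frames (R L G D C)
B: fault, evict R, frames (L G D C B)
G: hit
B: hit
G: hit
X: fault, evict L, frames (G D C B X)
G: hit
R: fault, evict G, frames (D C B X R)
Hits: 8.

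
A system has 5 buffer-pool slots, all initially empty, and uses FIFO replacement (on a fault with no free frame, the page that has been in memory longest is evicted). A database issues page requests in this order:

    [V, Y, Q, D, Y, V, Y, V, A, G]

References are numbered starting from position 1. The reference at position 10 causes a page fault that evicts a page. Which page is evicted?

V

pos 1: V -> miss, frames (V)
pos 2: Y -> miss, frames (V Y)
pos 3: Q -> miss, frames (V Y Q)
pos 4: D -> miss, frames (V Y Q D)
pos 5: Y -> hit
pos 6: V -> hit
pos 7: Y -> hit
pos 8: V -> hit
pos 9: A -> miss, frames (V Y Q D A)
pos 10: G -> miss, evict V, frames (Y Q D A G)
At position 10, page V is evicted.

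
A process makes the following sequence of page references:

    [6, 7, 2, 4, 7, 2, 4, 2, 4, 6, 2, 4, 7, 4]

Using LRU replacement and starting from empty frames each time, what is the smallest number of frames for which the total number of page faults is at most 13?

f=1: 14 faults
f=2: 11 faults
f=3: 6 faults
f=4: 4 faults
Smallest f with faults ≤ 13 is 2.

2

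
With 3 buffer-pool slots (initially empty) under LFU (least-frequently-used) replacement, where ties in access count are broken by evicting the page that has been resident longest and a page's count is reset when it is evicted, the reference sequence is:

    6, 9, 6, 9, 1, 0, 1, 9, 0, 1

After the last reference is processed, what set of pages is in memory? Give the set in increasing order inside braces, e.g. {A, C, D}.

6 -> miss, frames (6)
9 -> miss, frames (6 9)
6 -> hit
9 -> hit
1 -> miss, frames (6 9 1)
0 -> miss, evict 1, frames (6 9 0)
1 -> miss, evict 0, frames (6 9 1)
9 -> hit
0 -> miss, evict 1, frames (6 9 0)
1 -> miss, evict 0, frames (6 9 1)

{1, 6, 9}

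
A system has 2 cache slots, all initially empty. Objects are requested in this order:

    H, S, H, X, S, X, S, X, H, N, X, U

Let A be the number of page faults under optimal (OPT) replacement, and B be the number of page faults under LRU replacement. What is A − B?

-2

Under OPT: F F . F . . . . F F . F → 6 faults.
Under LRU: F F . F F . . . F F F F → 8 faults.
A − B = 6 − 8 = -2.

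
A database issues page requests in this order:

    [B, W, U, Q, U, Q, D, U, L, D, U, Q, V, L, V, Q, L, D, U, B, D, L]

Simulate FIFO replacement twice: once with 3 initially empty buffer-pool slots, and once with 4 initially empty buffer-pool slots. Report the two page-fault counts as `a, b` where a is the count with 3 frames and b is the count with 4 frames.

14, 11

3 frames: F F F F . . F . F . F F F F . . . F F F . F → 14 faults.
4 frames: F F F F . . F . F . . . F . . . . . F F F F → 11 faults.
11 < 14: adding a frame reduced faults, as is typical.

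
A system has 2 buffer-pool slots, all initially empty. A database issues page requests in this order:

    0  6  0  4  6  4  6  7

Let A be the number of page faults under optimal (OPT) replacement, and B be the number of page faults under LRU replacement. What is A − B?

Under OPT: F F . F . . . F → 4 faults.
Under LRU: F F . F F . . F → 5 faults.
A − B = 4 − 5 = -1.

-1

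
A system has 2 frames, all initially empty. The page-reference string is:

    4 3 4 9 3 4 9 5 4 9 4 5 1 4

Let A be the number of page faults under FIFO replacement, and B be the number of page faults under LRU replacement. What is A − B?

-2

Under FIFO: F F . F . F . F . F F F F F → 10 faults.
Under LRU: F F . F F F F F F F . F F F → 12 faults.
A − B = 10 − 12 = -2.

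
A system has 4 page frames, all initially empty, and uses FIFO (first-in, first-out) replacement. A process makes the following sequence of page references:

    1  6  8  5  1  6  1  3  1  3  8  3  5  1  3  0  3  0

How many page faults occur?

1: fault, frames (1)
6: fault, frames (1 6)
8: fault, frames (1 6 8)
5: fault, frames (1 6 8 5)
1: hit
6: hit
1: hit
3: fault, evict 1, frames (6 8 5 3)
1: fault, evict 6, frames (8 5 3 1)
3: hit
8: hit
3: hit
5: hit
1: hit
3: hit
0: fault, evict 8, frames (5 3 1 0)
3: hit
0: hit
Page faults: 7.

7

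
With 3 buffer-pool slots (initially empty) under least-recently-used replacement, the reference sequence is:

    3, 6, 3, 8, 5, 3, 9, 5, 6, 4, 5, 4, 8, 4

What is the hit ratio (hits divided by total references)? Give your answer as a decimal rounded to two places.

3 -> miss, frames (3)
6 -> miss, frames (3 6)
3 -> hit
8 -> miss, frames (6 3 8)
5 -> miss, evict 6, frames (3 8 5)
3 -> hit
9 -> miss, evict 8, frames (5 3 9)
5 -> hit
6 -> miss, evict 3, frames (9 5 6)
4 -> miss, evict 9, frames (5 6 4)
5 -> hit
4 -> hit
8 -> miss, evict 6, frames (5 4 8)
4 -> hit
Hits: 6 of 14 references → 6/14 = 0.4286.

0.43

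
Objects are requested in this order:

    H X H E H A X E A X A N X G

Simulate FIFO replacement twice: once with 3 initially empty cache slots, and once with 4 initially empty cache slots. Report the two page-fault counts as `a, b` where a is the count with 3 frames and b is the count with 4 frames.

7, 6

3 frames: F F . F . F . . . . . F F F → 7 faults.
4 frames: F F . F . F . . . . . F . F → 6 faults.
6 < 7: adding a frame reduced faults, as is typical.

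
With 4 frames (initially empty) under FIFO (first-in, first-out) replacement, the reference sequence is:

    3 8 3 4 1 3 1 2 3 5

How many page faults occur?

3 → miss, frames [3]
8 → miss, frames [3, 8]
3 → hit
4 → miss, frames [3, 8, 4]
1 → miss, frames [3, 8, 4, 1]
3 → hit
1 → hit
2 → miss, evict 3, frames [8, 4, 1, 2]
3 → miss, evict 8, frames [4, 1, 2, 3]
5 → miss, evict 4, frames [1, 2, 3, 5]
Page faults: 7.

7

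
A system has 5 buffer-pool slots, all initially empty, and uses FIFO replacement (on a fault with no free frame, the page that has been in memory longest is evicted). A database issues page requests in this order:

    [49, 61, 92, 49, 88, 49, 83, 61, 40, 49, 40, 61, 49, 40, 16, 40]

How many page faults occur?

9

49 -> miss, frames (49)
61 -> miss, frames (49 61)
92 -> miss, frames (49 61 92)
49 -> hit
88 -> miss, frames (49 61 92 88)
49 -> hit
83 -> miss, frames (49 61 92 88 83)
61 -> hit
40 -> miss, evict 49, frames (61 92 88 83 40)
49 -> miss, evict 61, frames (92 88 83 40 49)
40 -> hit
61 -> miss, evict 92, frames (88 83 40 49 61)
49 -> hit
40 -> hit
16 -> miss, evict 88, frames (83 40 49 61 16)
40 -> hit
Page faults: 9.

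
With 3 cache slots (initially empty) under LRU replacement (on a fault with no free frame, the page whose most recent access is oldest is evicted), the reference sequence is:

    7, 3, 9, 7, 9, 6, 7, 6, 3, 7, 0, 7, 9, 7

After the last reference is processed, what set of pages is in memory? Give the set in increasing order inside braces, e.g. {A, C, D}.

{0, 7, 9}

7 -> miss, frames (7)
3 -> miss, frames (7 3)
9 -> miss, frames (7 3 9)
7 -> hit
9 -> hit
6 -> miss, evict 3, frames (7 9 6)
7 -> hit
6 -> hit
3 -> miss, evict 9, frames (7 6 3)
7 -> hit
0 -> miss, evict 6, frames (3 7 0)
7 -> hit
9 -> miss, evict 3, frames (0 7 9)
7 -> hit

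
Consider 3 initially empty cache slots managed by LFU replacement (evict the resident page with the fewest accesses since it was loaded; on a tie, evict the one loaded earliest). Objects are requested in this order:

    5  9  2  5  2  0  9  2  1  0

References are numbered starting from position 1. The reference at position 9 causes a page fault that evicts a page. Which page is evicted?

9

pos 1: 5 → fault, frames (5)
pos 2: 9 → fault, frames (5 9)
pos 3: 2 → fault, frames (5 9 2)
pos 4: 5 → hit
pos 5: 2 → hit
pos 6: 0 → fault, evict 9, frames (5 2 0)
pos 7: 9 → fault, evict 0, frames (5 2 9)
pos 8: 2 → hit
pos 9: 1 → fault, evict 9, frames (5 2 1)
At position 9, page 9 is evicted.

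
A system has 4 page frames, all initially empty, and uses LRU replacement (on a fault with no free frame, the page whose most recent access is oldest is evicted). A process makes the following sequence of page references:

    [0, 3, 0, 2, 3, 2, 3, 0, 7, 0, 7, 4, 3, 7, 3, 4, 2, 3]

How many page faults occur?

0 → miss, frames (0)
3 → miss, frames (0 3)
0 → hit
2 → miss, frames (3 0 2)
3 → hit
2 → hit
3 → hit
0 → hit
7 → miss, frames (2 3 0 7)
0 → hit
7 → hit
4 → miss, evict 2, frames (3 0 7 4)
3 → hit
7 → hit
3 → hit
4 → hit
2 → miss, evict 0, frames (7 3 4 2)
3 → hit
Page faults: 6.

6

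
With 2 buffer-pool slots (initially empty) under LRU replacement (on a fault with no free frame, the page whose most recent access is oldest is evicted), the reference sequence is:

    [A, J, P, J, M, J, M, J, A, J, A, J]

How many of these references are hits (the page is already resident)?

7

A → miss, frames [A]
J → miss, frames [A, J]
P → miss, evict A, frames [J, P]
J → hit
M → miss, evict P, frames [J, M]
J → hit
M → hit
J → hit
A → miss, evict M, frames [J, A]
J → hit
A → hit
J → hit
Hits: 7.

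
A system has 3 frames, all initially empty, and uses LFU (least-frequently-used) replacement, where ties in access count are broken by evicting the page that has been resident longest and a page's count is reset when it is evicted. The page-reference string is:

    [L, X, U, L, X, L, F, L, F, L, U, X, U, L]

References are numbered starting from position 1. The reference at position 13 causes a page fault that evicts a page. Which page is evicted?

pos 1: L: fault, frames (L)
pos 2: X: fault, frames (L X)
pos 3: U: fault, frames (L X U)
pos 4: L: hit
pos 5: X: hit
pos 6: L: hit
pos 7: F: fault, evict U, frames (L X F)
pos 8: L: hit
pos 9: F: hit
pos 10: L: hit
pos 11: U: fault, evict X, frames (L F U)
pos 12: X: fault, evict U, frames (L F X)
pos 13: U: fault, evict X, frames (L F U)
At position 13, page X is evicted.

X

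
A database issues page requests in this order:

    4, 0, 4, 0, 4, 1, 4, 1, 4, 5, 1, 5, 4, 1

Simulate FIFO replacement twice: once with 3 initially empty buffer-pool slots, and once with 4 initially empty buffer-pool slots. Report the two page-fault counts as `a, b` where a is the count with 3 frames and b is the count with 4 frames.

5, 4

3 frames: F F . . . F . . . F . . F . → 5 faults.
4 frames: F F . . . F . . . F . . . . → 4 faults.
4 < 5: adding a frame reduced faults, as is typical.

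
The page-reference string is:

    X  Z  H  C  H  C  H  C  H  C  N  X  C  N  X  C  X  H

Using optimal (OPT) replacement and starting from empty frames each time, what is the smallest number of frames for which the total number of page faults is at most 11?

f=1: 18 faults
f=2: 9 faults
f=3: 6 faults
f=4: 5 faults
f=5: 5 faults
Smallest f with faults ≤ 11 is 2.

2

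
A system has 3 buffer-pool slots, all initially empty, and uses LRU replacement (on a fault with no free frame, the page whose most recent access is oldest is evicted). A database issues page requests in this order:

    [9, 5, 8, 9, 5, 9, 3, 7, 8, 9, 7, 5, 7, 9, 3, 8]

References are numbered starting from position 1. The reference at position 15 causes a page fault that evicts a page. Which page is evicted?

5

pos 1: 9: miss, frames [9]
pos 2: 5: miss, frames [9, 5]
pos 3: 8: miss, frames [9, 5, 8]
pos 4: 9: hit
pos 5: 5: hit
pos 6: 9: hit
pos 7: 3: miss, evict 8, frames [5, 9, 3]
pos 8: 7: miss, evict 5, frames [9, 3, 7]
pos 9: 8: miss, evict 9, frames [3, 7, 8]
pos 10: 9: miss, evict 3, frames [7, 8, 9]
pos 11: 7: hit
pos 12: 5: miss, evict 8, frames [9, 7, 5]
pos 13: 7: hit
pos 14: 9: hit
pos 15: 3: miss, evict 5, frames [7, 9, 3]
At position 15, page 5 is evicted.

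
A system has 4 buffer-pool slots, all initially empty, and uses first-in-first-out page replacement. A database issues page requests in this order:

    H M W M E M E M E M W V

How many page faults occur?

H → miss, frames (H)
M → miss, frames (H M)
W → miss, frames (H M W)
M → hit
E → miss, frames (H M W E)
M → hit
E → hit
M → hit
E → hit
M → hit
W → hit
V → miss, evict H, frames (M W E V)
Page faults: 5.

5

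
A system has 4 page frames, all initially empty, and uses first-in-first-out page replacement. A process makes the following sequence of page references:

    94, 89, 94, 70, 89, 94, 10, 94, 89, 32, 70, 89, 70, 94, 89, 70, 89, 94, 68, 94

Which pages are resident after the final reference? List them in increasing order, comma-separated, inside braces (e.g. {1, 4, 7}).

{68, 70, 89, 94}

94 → miss, frames [94]
89 → miss, frames [94, 89]
94 → hit
70 → miss, frames [94, 89, 70]
89 → hit
94 → hit
10 → miss, frames [94, 89, 70, 10]
94 → hit
89 → hit
32 → miss, evict 94, frames [89, 70, 10, 32]
70 → hit
89 → hit
70 → hit
94 → miss, evict 89, frames [70, 10, 32, 94]
89 → miss, evict 70, frames [10, 32, 94, 89]
70 → miss, evict 10, frames [32, 94, 89, 70]
89 → hit
94 → hit
68 → miss, evict 32, frames [94, 89, 70, 68]
94 → hit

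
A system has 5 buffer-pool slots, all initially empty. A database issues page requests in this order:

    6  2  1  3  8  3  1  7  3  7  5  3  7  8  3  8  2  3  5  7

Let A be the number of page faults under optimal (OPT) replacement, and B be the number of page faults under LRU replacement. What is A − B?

Under OPT: F F F F F . . F . . F . . . . . . . . . → 7 faults.
Under LRU: F F F F F . . F . . F . . . . . F . . . → 8 faults.
A − B = 7 − 8 = -1.

-1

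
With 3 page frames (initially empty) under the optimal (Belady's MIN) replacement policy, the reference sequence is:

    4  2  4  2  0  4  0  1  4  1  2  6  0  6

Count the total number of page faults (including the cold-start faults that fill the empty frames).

4: miss, frames (4)
2: miss, frames (4 2)
4: hit
2: hit
0: miss, frames (4 2 0)
4: hit
0: hit
1: miss, evict 0, frames (4 2 1)
4: hit
1: hit
2: hit
6: miss, evict 1, frames (4 2 6)
0: miss, evict 2, frames (4 6 0)
6: hit
Page faults: 6.

6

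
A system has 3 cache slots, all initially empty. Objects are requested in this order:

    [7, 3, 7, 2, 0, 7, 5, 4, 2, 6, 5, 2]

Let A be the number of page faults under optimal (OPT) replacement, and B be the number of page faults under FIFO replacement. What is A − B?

-3

Under OPT: F F . F F . F F . F . . → 7 faults.
Under FIFO: F F . F F F F F F F F . → 10 faults.
A − B = 7 − 10 = -3.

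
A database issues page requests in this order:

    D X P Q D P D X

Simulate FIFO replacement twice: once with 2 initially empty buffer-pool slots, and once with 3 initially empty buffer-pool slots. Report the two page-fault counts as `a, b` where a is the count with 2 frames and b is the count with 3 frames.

7, 6

2 frames: F F F F F F . F → 7 faults.
3 frames: F F F F F . . F → 6 faults.
6 < 7: adding a frame reduced faults, as is typical.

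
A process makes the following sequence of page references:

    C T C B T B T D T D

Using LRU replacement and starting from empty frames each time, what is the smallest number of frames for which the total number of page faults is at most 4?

f=1: 10 faults
f=2: 5 faults
f=3: 4 faults
f=4: 4 faults
Smallest f with faults ≤ 4 is 3.

3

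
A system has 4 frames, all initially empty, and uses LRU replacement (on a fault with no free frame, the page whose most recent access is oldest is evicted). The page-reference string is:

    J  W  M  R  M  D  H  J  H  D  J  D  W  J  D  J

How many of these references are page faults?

8

J -> fault, frames {J}
W -> fault, frames {J,W}
M -> fault, frames {J,W,M}
R -> fault, frames {J,W,M,R}
M -> hit
D -> fault, evict J, frames {W,R,M,D}
H -> fault, evict W, frames {R,M,D,H}
J -> fault, evict R, frames {M,D,H,J}
H -> hit
D -> hit
J -> hit
D -> hit
W -> fault, evict M, frames {H,J,D,W}
J -> hit
D -> hit
J -> hit
Page faults: 8.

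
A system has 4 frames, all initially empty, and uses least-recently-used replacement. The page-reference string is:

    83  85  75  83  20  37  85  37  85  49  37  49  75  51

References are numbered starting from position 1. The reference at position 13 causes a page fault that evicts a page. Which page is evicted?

20

pos 1: 83 -> fault, frames (83)
pos 2: 85 -> fault, frames (83 85)
pos 3: 75 -> fault, frames (83 85 75)
pos 4: 83 -> hit
pos 5: 20 -> fault, frames (85 75 83 20)
pos 6: 37 -> fault, evict 85, frames (75 83 20 37)
pos 7: 85 -> fault, evict 75, frames (83 20 37 85)
pos 8: 37 -> hit
pos 9: 85 -> hit
pos 10: 49 -> fault, evict 83, frames (20 37 85 49)
pos 11: 37 -> hit
pos 12: 49 -> hit
pos 13: 75 -> fault, evict 20, frames (85 37 49 75)
At position 13, page 20 is evicted.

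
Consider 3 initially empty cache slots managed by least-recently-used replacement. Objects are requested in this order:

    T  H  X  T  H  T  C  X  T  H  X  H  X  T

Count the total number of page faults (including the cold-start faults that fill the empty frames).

T: fault, frames [T]
H: fault, frames [T, H]
X: fault, frames [T, H, X]
T: hit
H: hit
T: hit
C: fault, evict X, frames [H, T, C]
X: fault, evict H, frames [T, C, X]
T: hit
H: fault, evict C, frames [X, T, H]
X: hit
H: hit
X: hit
T: hit
Page faults: 6.

6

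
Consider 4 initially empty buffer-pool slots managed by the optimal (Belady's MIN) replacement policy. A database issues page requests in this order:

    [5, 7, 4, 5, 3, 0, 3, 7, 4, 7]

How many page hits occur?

5

5: miss, frames [5]
7: miss, frames [5, 7]
4: miss, frames [5, 7, 4]
5: hit
3: miss, frames [5, 7, 4, 3]
0: miss, evict 5, frames [7, 4, 3, 0]
3: hit
7: hit
4: hit
7: hit
Hits: 5.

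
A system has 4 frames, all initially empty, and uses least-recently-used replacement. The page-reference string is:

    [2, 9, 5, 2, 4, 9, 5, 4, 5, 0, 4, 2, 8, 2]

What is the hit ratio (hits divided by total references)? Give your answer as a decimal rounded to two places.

0.50

2 → fault, frames {2}
9 → fault, frames {2,9}
5 → fault, frames {2,9,5}
2 → hit
4 → fault, frames {9,5,2,4}
9 → hit
5 → hit
4 → hit
5 → hit
0 → fault, evict 2, frames {9,4,5,0}
4 → hit
2 → fault, evict 9, frames {5,0,4,2}
8 → fault, evict 5, frames {0,4,2,8}
2 → hit
Hits: 7 of 14 references → 7/14 = 0.5000.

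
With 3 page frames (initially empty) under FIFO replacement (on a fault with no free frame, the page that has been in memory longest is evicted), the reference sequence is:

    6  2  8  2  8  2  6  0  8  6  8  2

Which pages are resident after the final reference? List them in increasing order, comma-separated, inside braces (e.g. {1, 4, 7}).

{0, 2, 6}

6: miss, frames {6}
2: miss, frames {6,2}
8: miss, frames {6,2,8}
2: hit
8: hit
2: hit
6: hit
0: miss, evict 6, frames {2,8,0}
8: hit
6: miss, evict 2, frames {8,0,6}
8: hit
2: miss, evict 8, frames {0,6,2}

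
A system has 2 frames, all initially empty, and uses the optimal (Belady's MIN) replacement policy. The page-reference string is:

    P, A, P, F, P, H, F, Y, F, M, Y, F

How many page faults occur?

P -> fault, frames [P]
A -> fault, frames [P, A]
P -> hit
F -> fault, evict A, frames [P, F]
P -> hit
H -> fault, evict P, frames [F, H]
F -> hit
Y -> fault, evict H, frames [F, Y]
F -> hit
M -> fault, evict F, frames [Y, M]
Y -> hit
F -> fault, evict M, frames [Y, F]
Page faults: 7.

7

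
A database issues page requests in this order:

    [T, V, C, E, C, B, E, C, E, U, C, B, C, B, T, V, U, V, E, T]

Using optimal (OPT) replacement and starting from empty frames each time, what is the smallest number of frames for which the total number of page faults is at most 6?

f=1: 20 faults
f=2: 13 faults
f=3: 9 faults
f=4: 8 faults
f=5: 7 faults
f=6: 6 faults
Smallest f with faults ≤ 6 is 6.

6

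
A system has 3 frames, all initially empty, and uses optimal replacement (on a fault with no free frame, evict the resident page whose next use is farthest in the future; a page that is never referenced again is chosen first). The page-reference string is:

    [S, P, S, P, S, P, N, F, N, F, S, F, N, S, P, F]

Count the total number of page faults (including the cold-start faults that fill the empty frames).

S: miss, frames [S]
P: miss, frames [S, P]
S: hit
P: hit
S: hit
P: hit
N: miss, frames [S, P, N]
F: miss, evict P, frames [S, N, F]
N: hit
F: hit
S: hit
F: hit
N: hit
S: hit
P: miss, evict N, frames [S, F, P]
F: hit
Page faults: 5.

5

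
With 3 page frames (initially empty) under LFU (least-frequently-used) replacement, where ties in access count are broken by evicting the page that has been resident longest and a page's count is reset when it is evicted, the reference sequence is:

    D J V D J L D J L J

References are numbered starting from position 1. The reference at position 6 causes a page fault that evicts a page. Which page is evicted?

V

pos 1: D -> fault, frames (D)
pos 2: J -> fault, frames (D J)
pos 3: V -> fault, frames (D J V)
pos 4: D -> hit
pos 5: J -> hit
pos 6: L -> fault, evict V, frames (D J L)
At position 6, page V is evicted.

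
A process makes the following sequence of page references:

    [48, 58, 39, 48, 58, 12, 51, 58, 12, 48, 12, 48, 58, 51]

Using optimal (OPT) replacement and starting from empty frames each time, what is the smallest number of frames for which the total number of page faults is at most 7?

3

f=1: 14 faults
f=2: 10 faults
f=3: 7 faults
f=4: 5 faults
f=5: 5 faults
Smallest f with faults ≤ 7 is 3.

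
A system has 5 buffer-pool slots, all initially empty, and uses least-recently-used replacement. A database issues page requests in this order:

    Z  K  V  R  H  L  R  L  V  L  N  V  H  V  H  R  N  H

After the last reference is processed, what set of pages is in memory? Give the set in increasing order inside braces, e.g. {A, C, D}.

Z → fault, frames {Z}
K → fault, frames {Z,K}
V → fault, frames {Z,K,V}
R → fault, frames {Z,K,V,R}
H → fault, frames {Z,K,V,R,H}
L → fault, evict Z, frames {K,V,R,H,L}
R → hit
L → hit
V → hit
L → hit
N → fault, evict K, frames {H,R,V,L,N}
V → hit
H → hit
V → hit
H → hit
R → hit
N → hit
H → hit

{H, L, N, R, V}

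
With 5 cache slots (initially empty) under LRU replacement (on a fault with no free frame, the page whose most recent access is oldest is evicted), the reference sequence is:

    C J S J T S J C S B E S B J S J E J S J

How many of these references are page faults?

6

C → miss, frames {C}
J → miss, frames {C,J}
S → miss, frames {C,J,S}
J → hit
T → miss, frames {C,S,J,T}
S → hit
J → hit
C → hit
S → hit
B → miss, frames {T,J,C,S,B}
E → miss, evict T, frames {J,C,S,B,E}
S → hit
B → hit
J → hit
S → hit
J → hit
E → hit
J → hit
S → hit
J → hit
Page faults: 6.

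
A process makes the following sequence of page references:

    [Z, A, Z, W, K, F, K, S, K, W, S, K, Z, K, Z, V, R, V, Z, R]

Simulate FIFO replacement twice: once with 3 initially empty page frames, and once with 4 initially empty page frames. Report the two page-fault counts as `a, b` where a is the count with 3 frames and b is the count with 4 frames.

3 frames: F F . F F F . F . F . F F . . F F . . . → 11 faults.
4 frames: F F . F F F . F . . . . F . . F F . . . → 9 faults.
9 < 11: adding a frame reduced faults, as is typical.

11, 9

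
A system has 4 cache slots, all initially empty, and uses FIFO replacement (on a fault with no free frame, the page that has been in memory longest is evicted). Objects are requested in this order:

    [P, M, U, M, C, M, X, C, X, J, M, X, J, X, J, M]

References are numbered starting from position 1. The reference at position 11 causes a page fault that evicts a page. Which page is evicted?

pos 1: P → fault, frames {P}
pos 2: M → fault, frames {P,M}
pos 3: U → fault, frames {P,M,U}
pos 4: M → hit
pos 5: C → fault, frames {P,M,U,C}
pos 6: M → hit
pos 7: X → fault, evict P, frames {M,U,C,X}
pos 8: C → hit
pos 9: X → hit
pos 10: J → fault, evict M, frames {U,C,X,J}
pos 11: M → fault, evict U, frames {C,X,J,M}
At position 11, page U is evicted.

U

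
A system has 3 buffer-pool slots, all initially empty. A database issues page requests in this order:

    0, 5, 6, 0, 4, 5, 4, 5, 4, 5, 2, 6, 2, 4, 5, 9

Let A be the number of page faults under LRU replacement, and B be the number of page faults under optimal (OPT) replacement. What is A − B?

Under LRU: F F F . F F . . . . F F . F F F → 10 faults.
Under OPT: F F F . F . . . . . F . . . F F → 7 faults.
A − B = 10 − 7 = 3.

3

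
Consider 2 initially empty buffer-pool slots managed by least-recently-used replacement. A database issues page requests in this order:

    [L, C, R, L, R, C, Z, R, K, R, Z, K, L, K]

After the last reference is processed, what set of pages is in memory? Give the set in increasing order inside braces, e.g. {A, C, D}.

{K, L}

L: miss, frames {L}
C: miss, frames {L,C}
R: miss, evict L, frames {C,R}
L: miss, evict C, frames {R,L}
R: hit
C: miss, evict L, frames {R,C}
Z: miss, evict R, frames {C,Z}
R: miss, evict C, frames {Z,R}
K: miss, evict Z, frames {R,K}
R: hit
Z: miss, evict K, frames {R,Z}
K: miss, evict R, frames {Z,K}
L: miss, evict Z, frames {K,L}
K: hit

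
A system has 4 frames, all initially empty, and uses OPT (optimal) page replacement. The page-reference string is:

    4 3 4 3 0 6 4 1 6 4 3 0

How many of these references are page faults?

4 → fault, frames (4)
3 → fault, frames (4 3)
4 → hit
3 → hit
0 → fault, frames (4 3 0)
6 → fault, frames (4 3 0 6)
4 → hit
1 → fault, evict 0, frames (4 3 6 1)
6 → hit
4 → hit
3 → hit
0 → fault, evict 1, frames (4 3 6 0)
Page faults: 6.

6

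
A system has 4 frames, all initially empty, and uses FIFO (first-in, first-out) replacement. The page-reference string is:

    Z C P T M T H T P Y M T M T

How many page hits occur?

7

Z -> miss, frames (Z)
C -> miss, frames (Z C)
P -> miss, frames (Z C P)
T -> miss, frames (Z C P T)
M -> miss, evict Z, frames (C P T M)
T -> hit
H -> miss, evict C, frames (P T M H)
T -> hit
P -> hit
Y -> miss, evict P, frames (T M H Y)
M -> hit
T -> hit
M -> hit
T -> hit
Hits: 7.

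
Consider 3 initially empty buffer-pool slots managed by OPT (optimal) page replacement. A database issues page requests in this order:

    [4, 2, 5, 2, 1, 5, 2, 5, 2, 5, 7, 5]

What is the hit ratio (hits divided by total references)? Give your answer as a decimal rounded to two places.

0.58

4: fault, frames [4]
2: fault, frames [4, 2]
5: fault, frames [4, 2, 5]
2: hit
1: fault, evict 4, frames [2, 5, 1]
5: hit
2: hit
5: hit
2: hit
5: hit
7: fault, evict 1, frames [2, 5, 7]
5: hit
Hits: 7 of 12 references → 7/12 = 0.5833.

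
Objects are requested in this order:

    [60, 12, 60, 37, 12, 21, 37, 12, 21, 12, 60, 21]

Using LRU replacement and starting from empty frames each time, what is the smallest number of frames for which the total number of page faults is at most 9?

3

f=1: 12 faults
f=2: 10 faults
f=3: 5 faults
f=4: 4 faults
Smallest f with faults ≤ 9 is 3.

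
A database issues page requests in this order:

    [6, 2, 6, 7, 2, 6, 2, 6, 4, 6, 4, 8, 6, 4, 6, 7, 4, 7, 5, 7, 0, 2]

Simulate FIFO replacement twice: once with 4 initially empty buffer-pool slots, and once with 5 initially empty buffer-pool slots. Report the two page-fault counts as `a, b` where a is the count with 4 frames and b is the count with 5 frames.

10, 8

4 frames: F F . F . . . . F . . F F . . . . . F F F F → 10 faults.
5 frames: F F . F . . . . F . . F . . . . . . F . F F → 8 faults.
8 < 10: adding a frame reduced faults, as is typical.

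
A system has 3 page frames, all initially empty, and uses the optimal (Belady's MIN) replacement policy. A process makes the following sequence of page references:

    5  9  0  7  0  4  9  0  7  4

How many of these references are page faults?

5: miss, frames {5}
9: miss, frames {5,9}
0: miss, frames {5,9,0}
7: miss, evict 5, frames {9,0,7}
0: hit
4: miss, evict 7, frames {9,0,4}
9: hit
0: hit
7: miss, evict 0, frames {9,4,7}
4: hit
Page faults: 6.

6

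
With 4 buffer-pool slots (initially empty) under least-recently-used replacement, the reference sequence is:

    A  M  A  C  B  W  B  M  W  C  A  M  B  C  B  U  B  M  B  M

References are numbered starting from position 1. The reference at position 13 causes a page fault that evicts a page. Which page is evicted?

pos 1: A → miss, frames (A)
pos 2: M → miss, frames (A M)
pos 3: A → hit
pos 4: C → miss, frames (M A C)
pos 5: B → miss, frames (M A C B)
pos 6: W → miss, evict M, frames (A C B W)
pos 7: B → hit
pos 8: M → miss, evict A, frames (C W B M)
pos 9: W → hit
pos 10: C → hit
pos 11: A → miss, evict B, frames (M W C A)
pos 12: M → hit
pos 13: B → miss, evict W, frames (C A M B)
At position 13, page W is evicted.

W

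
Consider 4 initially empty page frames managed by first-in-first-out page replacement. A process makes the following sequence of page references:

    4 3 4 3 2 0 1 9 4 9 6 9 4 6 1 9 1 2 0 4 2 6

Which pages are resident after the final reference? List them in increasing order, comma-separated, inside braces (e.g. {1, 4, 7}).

{0, 2, 4, 6}

4 → miss, frames (4)
3 → miss, frames (4 3)
4 → hit
3 → hit
2 → miss, frames (4 3 2)
0 → miss, frames (4 3 2 0)
1 → miss, evict 4, frames (3 2 0 1)
9 → miss, evict 3, frames (2 0 1 9)
4 → miss, evict 2, frames (0 1 9 4)
9 → hit
6 → miss, evict 0, frames (1 9 4 6)
9 → hit
4 → hit
6 → hit
1 → hit
9 → hit
1 → hit
2 → miss, evict 1, frames (9 4 6 2)
0 → miss, evict 9, frames (4 6 2 0)
4 → hit
2 → hit
6 → hit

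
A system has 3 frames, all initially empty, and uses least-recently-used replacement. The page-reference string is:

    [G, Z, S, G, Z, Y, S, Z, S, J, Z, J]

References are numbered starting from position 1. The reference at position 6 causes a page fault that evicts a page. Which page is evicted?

S

pos 1: G: fault, frames (G)
pos 2: Z: fault, frames (G Z)
pos 3: S: fault, frames (G Z S)
pos 4: G: hit
pos 5: Z: hit
pos 6: Y: fault, evict S, frames (G Z Y)
At position 6, page S is evicted.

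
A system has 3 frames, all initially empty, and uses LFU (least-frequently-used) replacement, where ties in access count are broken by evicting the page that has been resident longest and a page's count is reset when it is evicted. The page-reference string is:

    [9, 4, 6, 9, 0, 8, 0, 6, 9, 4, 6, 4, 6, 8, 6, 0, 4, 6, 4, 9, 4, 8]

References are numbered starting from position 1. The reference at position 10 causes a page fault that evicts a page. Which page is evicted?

pos 1: 9 -> fault, frames (9)
pos 2: 4 -> fault, frames (9 4)
pos 3: 6 -> fault, frames (9 4 6)
pos 4: 9 -> hit
pos 5: 0 -> fault, evict 4, frames (9 6 0)
pos 6: 8 -> fault, evict 6, frames (9 0 8)
pos 7: 0 -> hit
pos 8: 6 -> fault, evict 8, frames (9 0 6)
pos 9: 9 -> hit
pos 10: 4 -> fault, evict 6, frames (9 0 4)
At position 10, page 6 is evicted.

6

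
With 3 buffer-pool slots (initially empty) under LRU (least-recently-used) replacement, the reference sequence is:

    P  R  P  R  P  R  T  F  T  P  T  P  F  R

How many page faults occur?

P → fault, frames [P]
R → fault, frames [P, R]
P → hit
R → hit
P → hit
R → hit
T → fault, frames [P, R, T]
F → fault, evict P, frames [R, T, F]
T → hit
P → fault, evict R, frames [F, T, P]
T → hit
P → hit
F → hit
R → fault, evict T, frames [P, F, R]
Page faults: 6.

6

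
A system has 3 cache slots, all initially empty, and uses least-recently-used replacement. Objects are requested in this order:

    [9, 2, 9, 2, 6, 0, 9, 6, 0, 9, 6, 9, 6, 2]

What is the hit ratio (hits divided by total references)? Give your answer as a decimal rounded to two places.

9 → fault, frames {9}
2 → fault, frames {9,2}
9 → hit
2 → hit
6 → fault, frames {9,2,6}
0 → fault, evict 9, frames {2,6,0}
9 → fault, evict 2, frames {6,0,9}
6 → hit
0 → hit
9 → hit
6 → hit
9 → hit
6 → hit
2 → fault, evict 0, frames {9,6,2}
Hits: 8 of 14 references → 8/14 = 0.5714.

0.57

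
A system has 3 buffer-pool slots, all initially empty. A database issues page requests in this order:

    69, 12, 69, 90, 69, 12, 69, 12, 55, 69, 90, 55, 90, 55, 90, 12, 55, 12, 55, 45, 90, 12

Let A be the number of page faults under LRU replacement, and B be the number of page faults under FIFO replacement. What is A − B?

Under LRU: F F . F . . . . F . F . . . . F . . . F F F → 9 faults.
Under FIFO: F F . F . . . . F F . . . . . F . . . F F . → 8 faults.
A − B = 9 − 8 = 1.

1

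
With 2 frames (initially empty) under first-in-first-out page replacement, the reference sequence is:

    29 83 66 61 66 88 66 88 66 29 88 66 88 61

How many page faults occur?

10

29: fault, frames [29]
83: fault, frames [29, 83]
66: fault, evict 29, frames [83, 66]
61: fault, evict 83, frames [66, 61]
66: hit
88: fault, evict 66, frames [61, 88]
66: fault, evict 61, frames [88, 66]
88: hit
66: hit
29: fault, evict 88, frames [66, 29]
88: fault, evict 66, frames [29, 88]
66: fault, evict 29, frames [88, 66]
88: hit
61: fault, evict 88, frames [66, 61]
Page faults: 10.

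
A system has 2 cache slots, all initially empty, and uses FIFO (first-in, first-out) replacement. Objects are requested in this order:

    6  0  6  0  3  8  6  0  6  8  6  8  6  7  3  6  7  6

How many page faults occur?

12

6: miss, frames [6]
0: miss, frames [6, 0]
6: hit
0: hit
3: miss, evict 6, frames [0, 3]
8: miss, evict 0, frames [3, 8]
6: miss, evict 3, frames [8, 6]
0: miss, evict 8, frames [6, 0]
6: hit
8: miss, evict 6, frames [0, 8]
6: miss, evict 0, frames [8, 6]
8: hit
6: hit
7: miss, evict 8, frames [6, 7]
3: miss, evict 6, frames [7, 3]
6: miss, evict 7, frames [3, 6]
7: miss, evict 3, frames [6, 7]
6: hit
Page faults: 12.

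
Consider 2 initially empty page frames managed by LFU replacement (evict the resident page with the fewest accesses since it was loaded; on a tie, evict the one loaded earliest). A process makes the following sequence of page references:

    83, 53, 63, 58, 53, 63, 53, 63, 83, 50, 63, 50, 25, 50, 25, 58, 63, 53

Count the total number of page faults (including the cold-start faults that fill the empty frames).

83: miss, frames {83}
53: miss, frames {83,53}
63: miss, evict 83, frames {53,63}
58: miss, evict 53, frames {63,58}
53: miss, evict 63, frames {58,53}
63: miss, evict 58, frames {53,63}
53: hit
63: hit
83: miss, evict 53, frames {63,83}
50: miss, evict 83, frames {63,50}
63: hit
50: hit
25: miss, evict 50, frames {63,25}
50: miss, evict 25, frames {63,50}
25: miss, evict 50, frames {63,25}
58: miss, evict 25, frames {63,58}
63: hit
53: miss, evict 58, frames {63,53}
Page faults: 13.

13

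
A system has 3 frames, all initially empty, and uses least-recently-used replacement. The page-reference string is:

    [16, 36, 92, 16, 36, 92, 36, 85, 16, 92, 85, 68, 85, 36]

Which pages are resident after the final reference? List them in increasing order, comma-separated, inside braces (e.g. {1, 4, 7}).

{36, 68, 85}

16 -> fault, frames (16)
36 -> fault, frames (16 36)
92 -> fault, frames (16 36 92)
16 -> hit
36 -> hit
92 -> hit
36 -> hit
85 -> fault, evict 16, frames (92 36 85)
16 -> fault, evict 92, frames (36 85 16)
92 -> fault, evict 36, frames (85 16 92)
85 -> hit
68 -> fault, evict 16, frames (92 85 68)
85 -> hit
36 -> fault, evict 92, frames (68 85 36)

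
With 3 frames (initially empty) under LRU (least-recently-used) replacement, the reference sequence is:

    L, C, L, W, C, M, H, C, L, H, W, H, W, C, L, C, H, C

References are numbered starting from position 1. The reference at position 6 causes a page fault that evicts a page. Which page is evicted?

L

pos 1: L -> fault, frames {L}
pos 2: C -> fault, frames {L,C}
pos 3: L -> hit
pos 4: W -> fault, frames {C,L,W}
pos 5: C -> hit
pos 6: M -> fault, evict L, frames {W,C,M}
At position 6, page L is evicted.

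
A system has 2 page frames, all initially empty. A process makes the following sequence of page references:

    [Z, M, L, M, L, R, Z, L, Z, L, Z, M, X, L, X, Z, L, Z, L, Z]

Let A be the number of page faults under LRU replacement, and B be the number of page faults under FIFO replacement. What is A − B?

Under LRU: F F F . . F F F . . . F F F . F F . . . → 11 faults.
Under FIFO: F F F . . F F F . . . F F F . F . . . . → 10 faults.
A − B = 11 − 10 = 1.

1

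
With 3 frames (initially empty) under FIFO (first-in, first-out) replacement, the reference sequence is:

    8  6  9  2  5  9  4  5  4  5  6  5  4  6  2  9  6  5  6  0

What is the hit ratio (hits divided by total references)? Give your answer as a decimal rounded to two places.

0.40

8 → miss, frames (8)
6 → miss, frames (8 6)
9 → miss, frames (8 6 9)
2 → miss, evict 8, frames (6 9 2)
5 → miss, evict 6, frames (9 2 5)
9 → hit
4 → miss, evict 9, frames (2 5 4)
5 → hit
4 → hit
5 → hit
6 → miss, evict 2, frames (5 4 6)
5 → hit
4 → hit
6 → hit
2 → miss, evict 5, frames (4 6 2)
9 → miss, evict 4, frames (6 2 9)
6 → hit
5 → miss, evict 6, frames (2 9 5)
6 → miss, evict 2, frames (9 5 6)
0 → miss, evict 9, frames (5 6 0)
Hits: 8 of 20 references → 8/20 = 0.4000.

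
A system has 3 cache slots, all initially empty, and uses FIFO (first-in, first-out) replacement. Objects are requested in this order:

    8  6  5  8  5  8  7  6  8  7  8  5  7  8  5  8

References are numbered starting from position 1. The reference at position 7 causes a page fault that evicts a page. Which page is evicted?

8

pos 1: 8: fault, frames [8]
pos 2: 6: fault, frames [8, 6]
pos 3: 5: fault, frames [8, 6, 5]
pos 4: 8: hit
pos 5: 5: hit
pos 6: 8: hit
pos 7: 7: fault, evict 8, frames [6, 5, 7]
At position 7, page 8 is evicted.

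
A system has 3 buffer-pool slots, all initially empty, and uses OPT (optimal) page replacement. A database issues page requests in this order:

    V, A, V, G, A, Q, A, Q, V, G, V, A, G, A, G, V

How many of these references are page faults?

5

V -> miss, frames (V)
A -> miss, frames (V A)
V -> hit
G -> miss, frames (V A G)
A -> hit
Q -> miss, evict G, frames (V A Q)
A -> hit
Q -> hit
V -> hit
G -> miss, evict Q, frames (V A G)
V -> hit
A -> hit
G -> hit
A -> hit
G -> hit
V -> hit
Page faults: 5.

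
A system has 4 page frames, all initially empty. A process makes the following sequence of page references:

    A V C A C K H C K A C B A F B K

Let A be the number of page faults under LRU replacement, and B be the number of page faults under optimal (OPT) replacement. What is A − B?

1

Under LRU: F F F . . F F . . . . F . F . F → 8 faults.
Under OPT: F F F . . F F . . . . F . F . . → 7 faults.
A − B = 8 − 7 = 1.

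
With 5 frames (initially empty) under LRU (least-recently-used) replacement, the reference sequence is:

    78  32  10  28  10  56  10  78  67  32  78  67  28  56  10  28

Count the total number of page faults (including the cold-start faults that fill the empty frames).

78: miss, frames (78)
32: miss, frames (78 32)
10: miss, frames (78 32 10)
28: miss, frames (78 32 10 28)
10: hit
56: miss, frames (78 32 28 10 56)
10: hit
78: hit
67: miss, evict 32, frames (28 56 10 78 67)
32: miss, evict 28, frames (56 10 78 67 32)
78: hit
67: hit
28: miss, evict 56, frames (10 32 78 67 28)
56: miss, evict 10, frames (32 78 67 28 56)
10: miss, evict 32, frames (78 67 28 56 10)
28: hit
Page faults: 10.

10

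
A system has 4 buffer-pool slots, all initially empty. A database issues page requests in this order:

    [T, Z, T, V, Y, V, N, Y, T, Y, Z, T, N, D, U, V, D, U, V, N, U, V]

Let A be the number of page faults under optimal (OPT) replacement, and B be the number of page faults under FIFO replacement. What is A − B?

-3

Under OPT: F F . F F . F . . . . . . F F F . . . . . . → 8 faults.
Under FIFO: F F . F F . F . F . F . . F F F . . . F . . → 11 faults.
A − B = 8 − 11 = -3.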